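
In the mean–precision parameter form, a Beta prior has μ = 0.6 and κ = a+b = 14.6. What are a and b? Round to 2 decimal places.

a = 8.76, b = 5.84

a = μκ = 0.6×14.6 = 8.76 and b = (1−μ)κ = 0.4×14.6 = 5.84.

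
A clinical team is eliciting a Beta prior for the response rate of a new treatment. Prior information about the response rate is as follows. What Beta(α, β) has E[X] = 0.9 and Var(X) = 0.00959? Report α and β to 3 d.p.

Write ν = α+β; then α = μν and Var = μ(1−μ)/(ν+1).
ν = μ(1−μ)/Var − 1 = 0.09/0.00959 − 1 = 8.3848.
α = 0.9·8.3848 = 7.546, β = 0.1·8.3848 = 0.838.

α = 7.546, β = 0.838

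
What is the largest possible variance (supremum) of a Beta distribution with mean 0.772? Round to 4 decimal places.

0.1760

Var = μ(1−μ)/(α+β+1), which approaches μ(1−μ) as α+β → 0.
So the supremum is μ(1−μ) = 0.772×0.228 = 0.1760.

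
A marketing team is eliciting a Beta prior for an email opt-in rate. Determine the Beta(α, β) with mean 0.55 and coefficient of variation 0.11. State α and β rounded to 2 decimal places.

Var = (CV·μ)² = (0.11×0.55)² = 0.003660.
α+β = μ(1−μ)/Var − 1 = 0.2475/0.003660 − 1 = 66.6183.
Thus α = 0.55·66.6183 = 36.64 and β = 0.45·66.6183 = 29.98.

α = 36.64, β = 29.98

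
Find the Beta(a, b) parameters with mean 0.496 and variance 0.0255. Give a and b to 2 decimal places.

a = 4.37, b = 4.44

Let s = a+b. The Beta variance is μ(1−μ)/(s+1).
So s+1 = μ(1−μ)/σ² = (0.496×0.504)/0.0255 = 0.249984/0.0255 = 9.8033, giving s = 8.8033.
Then a = μs = 0.496×8.8033 = 4.37 and b = (1−μ)s = 0.504×8.8033 = 4.44.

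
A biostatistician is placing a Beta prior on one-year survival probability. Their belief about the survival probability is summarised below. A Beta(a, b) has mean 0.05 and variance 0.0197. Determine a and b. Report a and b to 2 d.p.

a = 0.07, b = 1.34

Let s = a+b. The Beta variance is μ(1−μ)/(s+1).
So s+1 = μ(1−μ)/σ² = (0.05×0.95)/0.0197 = 0.0475/0.0197 = 2.4112, giving s = 1.4112.
Then a = μs = 0.05×1.4112 = 0.07 and b = (1−μ)s = 0.95×1.4112 = 1.34.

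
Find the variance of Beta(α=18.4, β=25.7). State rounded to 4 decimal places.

0.0054

α+β = 44.1 and αβ = 472.88, so Var = αβ/[(α+β)²(α+β+1)] = 472.88/87710.931 = 0.0054.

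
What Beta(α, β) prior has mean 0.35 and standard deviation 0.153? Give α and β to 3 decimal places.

σ² = 0.153² = 0.023409.
With s = α+β, Var = μ(1−μ)/(s+1), so s+1 = (0.35×0.65)/0.023409 = 9.7185 and s = 8.7185.
α = μs = 3.051, β = (1−μ)s = 5.667.

α = 3.051, β = 5.667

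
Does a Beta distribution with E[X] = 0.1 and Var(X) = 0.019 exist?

Yes

For any Beta, Var(X) < E[X]·(1−E[X]).
Here μ(1−μ) = 0.1×0.9 = 0.09, and 0.019 < 0.09.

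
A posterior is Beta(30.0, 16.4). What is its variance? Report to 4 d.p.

0.0048

Var = αβ/[(α+β)²(α+β+1)] = (30.0×16.4)/(46.4²×47.4) = 492.00/102050.304 = 0.0048.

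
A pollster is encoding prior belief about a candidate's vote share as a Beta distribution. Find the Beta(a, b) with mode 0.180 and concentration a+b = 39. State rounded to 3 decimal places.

a = 7.660, b = 31.340

Mode = (a−1)/(κ−2) with κ = a+b, so a−1 = 0.180·37 = 6.660.
a = 7.660; b = κ − a = 31.340.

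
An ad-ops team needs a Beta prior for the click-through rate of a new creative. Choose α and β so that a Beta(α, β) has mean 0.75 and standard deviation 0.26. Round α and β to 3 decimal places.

First σ² = 0.0676. Setting α = μn, β = (1−μ)n with n = α+β,
μ(1−μ)/(n+1) = 0.0676 ⇒ n+1 = 0.1875/0.0676 = 2.7737 ⇒ n = 1.7737.
Hence α = 0.75×1.7737 = 1.330, β = 0.25×1.7737 = 0.443.

α = 1.330, β = 0.443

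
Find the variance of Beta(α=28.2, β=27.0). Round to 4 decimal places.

0.0044

α+β = 55.2 and αβ = 761.40, so Var = αβ/[(α+β)²(α+β+1)] = 761.40/171243.648 = 0.0044.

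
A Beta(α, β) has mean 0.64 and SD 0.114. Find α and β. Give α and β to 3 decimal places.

α = 10.706, β = 6.022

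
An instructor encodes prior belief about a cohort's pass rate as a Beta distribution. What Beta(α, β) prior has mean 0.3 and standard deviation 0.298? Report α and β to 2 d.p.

α = 0.41, β = 0.96

Variance = 0.298² = 0.088804. The moment-matching identity α+β = μ(1−μ)/Var − 1 gives
α+β = 0.21/0.088804 − 1 = 1.3648, so α = μ·1.3648 = 0.41 and β = (1−μ)·1.3648 = 0.96.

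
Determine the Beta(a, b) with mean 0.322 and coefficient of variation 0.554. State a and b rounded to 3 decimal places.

σ = CV·μ = 0.554×0.322 = 0.17839, so σ² = 0.031822.
s+1 = μ(1−μ)/σ² = 0.218316/0.031822 = 6.8605, so s = a+b = 5.8605.
a = μs = 1.887, b = (1−μ)s = 3.973.

a = 1.887, b = 3.973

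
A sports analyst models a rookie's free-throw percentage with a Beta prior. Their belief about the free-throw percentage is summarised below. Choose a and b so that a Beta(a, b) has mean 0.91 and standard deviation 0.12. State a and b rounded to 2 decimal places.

a = 4.27, b = 0.42

Variance = 0.12² = 0.0144. The moment-matching identity a+b = μ(1−μ)/Var − 1 gives
a+b = 0.0819/0.0144 − 1 = 4.6875, so a = μ·4.6875 = 4.27 and b = (1−μ)·4.6875 = 0.42.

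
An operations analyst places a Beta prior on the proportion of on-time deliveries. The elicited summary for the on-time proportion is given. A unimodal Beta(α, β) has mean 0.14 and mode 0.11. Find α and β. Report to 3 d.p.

α = 3.640, β = 22.360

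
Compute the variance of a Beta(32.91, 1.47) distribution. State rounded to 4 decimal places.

0.0012

Var = αβ/[(α+β)²(α+β+1)] = (32.91×1.47)/(34.38²×35.38) = 48.3777/41818.608072 = 0.0012.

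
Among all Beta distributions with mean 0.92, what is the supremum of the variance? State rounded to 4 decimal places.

0.0736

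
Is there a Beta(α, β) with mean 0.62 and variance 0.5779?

A Beta with mean μ has variance μ(1−μ)/(α+β+1) < μ(1−μ).
Here μ(1−μ) = 0.62×0.38 = 0.2356, and 0.5779 ≥ 0.2356.

No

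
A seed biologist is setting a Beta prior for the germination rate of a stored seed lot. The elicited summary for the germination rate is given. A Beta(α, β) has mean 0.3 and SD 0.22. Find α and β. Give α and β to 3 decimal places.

σ² = 0.22² = 0.0484.
With s = α+β, Var = μ(1−μ)/(s+1), so s+1 = (0.3×0.7)/0.0484 = 4.3388 and s = 3.3388.
α = μs = 1.002, β = (1−μ)s = 2.337.

α = 1.002, β = 2.337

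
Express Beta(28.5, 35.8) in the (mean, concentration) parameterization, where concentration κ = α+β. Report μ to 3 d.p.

κ = α+β = 28.5+35.8 = 64.3; μ = α/κ = 28.5/64.3 = 0.443.

μ = 0.443, κ = 64.3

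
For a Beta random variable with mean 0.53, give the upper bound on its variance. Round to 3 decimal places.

For fixed mean μ the Beta variance is μ(1−μ)/(α+β+1), increasing as α+β decreases.
Its least upper bound (not attained) is μ(1−μ) = 0.53·0.47 = 0.249.

0.249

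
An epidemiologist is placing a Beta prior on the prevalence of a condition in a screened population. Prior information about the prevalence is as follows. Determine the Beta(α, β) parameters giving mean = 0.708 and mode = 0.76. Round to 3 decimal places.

α = 7.080, β = 2.920

Let s = α+β. Mean gives α = μs = 0.708s; mode gives (α−1)/(s−2) = 0.76.
Substituting: 0.708s − 1 = 0.76(s−2) = 0.76s − 1.52, so -0.052s = -0.52 and s = 10.0000.
Then α = 0.708×10.0000 = 7.080 and β = s−α = 2.920.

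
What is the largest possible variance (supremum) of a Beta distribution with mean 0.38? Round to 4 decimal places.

Var = μ(1−μ)/(α+β+1), which approaches μ(1−μ) as α+β → 0.
So the supremum is μ(1−μ) = 0.38×0.62 = 0.2356.

0.2356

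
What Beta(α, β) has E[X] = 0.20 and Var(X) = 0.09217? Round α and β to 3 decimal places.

Let s = α+β. The Beta variance is μ(1−μ)/(s+1).
So s+1 = μ(1−μ)/σ² = (0.20×0.80)/0.09217 = 0.1600/0.09217 = 1.7359, giving s = 0.7359.
Then α = μs = 0.20×0.7359 = 0.147 and β = (1−μ)s = 0.80×0.7359 = 0.589.

α = 0.147, β = 0.589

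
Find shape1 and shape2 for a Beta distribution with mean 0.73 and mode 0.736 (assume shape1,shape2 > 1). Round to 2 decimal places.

shape1 = 57.43, shape2 = 21.24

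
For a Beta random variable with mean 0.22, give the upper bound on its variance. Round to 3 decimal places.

For fixed mean μ the Beta variance is μ(1−μ)/(α+β+1), increasing as α+β decreases.
Its least upper bound (not attained) is μ(1−μ) = 0.22·0.78 = 0.172.

0.172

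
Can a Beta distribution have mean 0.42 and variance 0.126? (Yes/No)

A Beta with mean μ has variance μ(1−μ)/(α+β+1) < μ(1−μ).
Here μ(1−μ) = 0.42×0.58 = 0.2436, and 0.126 < 0.2436.

Yes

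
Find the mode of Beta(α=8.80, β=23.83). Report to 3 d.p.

With α,β > 1, mode = (α−1)/(α+β−2) = 7.80/30.63 = 0.255.

0.255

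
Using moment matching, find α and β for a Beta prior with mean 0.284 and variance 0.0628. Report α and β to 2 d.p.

α = 0.64, β = 1.60

By moment matching, α+β = μ(1−μ)/σ² − 1 = (0.284·0.716)/0.0628 − 1 = 3.2380 − 1 = 2.2380.
Since α/(α+β) = μ, α = 0.284·2.2380 = 0.64 and β = 0.716·2.2380 = 1.60.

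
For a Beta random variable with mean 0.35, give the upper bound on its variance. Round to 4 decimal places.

For fixed mean μ the Beta variance is μ(1−μ)/(α+β+1), increasing as α+β decreases.
Its least upper bound (not attained) is μ(1−μ) = 0.35·0.65 = 0.2275.

0.2275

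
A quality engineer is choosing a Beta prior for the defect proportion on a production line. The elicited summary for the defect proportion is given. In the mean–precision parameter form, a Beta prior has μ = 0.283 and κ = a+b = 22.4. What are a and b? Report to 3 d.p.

Split κ in proportion μ : (1−μ): a = 0.283·22.4 = 6.339, b = 22.4 − 6.339 = 16.061.

a = 6.339, b = 16.061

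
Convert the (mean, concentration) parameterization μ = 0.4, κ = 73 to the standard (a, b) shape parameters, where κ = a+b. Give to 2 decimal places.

a = 29.20, b = 43.80

Split κ in proportion μ : (1−μ): a = 0.4·73 = 29.20, b = 73 − 29.20 = 43.80.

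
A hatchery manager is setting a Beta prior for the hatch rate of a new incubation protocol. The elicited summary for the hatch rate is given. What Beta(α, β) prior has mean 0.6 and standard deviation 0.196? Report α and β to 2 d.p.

σ² = 0.196² = 0.038416.
With s = α+β, Var = μ(1−μ)/(s+1), so s+1 = (0.6×0.4)/0.038416 = 6.2474 and s = 5.2474.
α = μs = 3.15, β = (1−μ)s = 2.10.

α = 3.15, β = 2.10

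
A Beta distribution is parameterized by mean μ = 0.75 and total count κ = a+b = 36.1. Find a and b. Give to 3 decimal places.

Split κ in proportion μ : (1−μ): a = 0.75·36.1 = 27.075, b = 36.1 − 27.075 = 9.025.

a = 27.075, b = 9.025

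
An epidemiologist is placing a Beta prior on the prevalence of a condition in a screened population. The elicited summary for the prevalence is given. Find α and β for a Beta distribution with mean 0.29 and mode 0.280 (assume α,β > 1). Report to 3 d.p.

α = 12.760, β = 31.240

Let s = α+β. Mean gives α = μs = 0.29s; mode gives (α−1)/(s−2) = 0.280.
Substituting: 0.29s − 1 = 0.280(s−2) = 0.280s − 0.560, so 0.010s = 0.440 and s = 44.0000.
Then α = 0.29×44.0000 = 12.760 and β = s−α = 31.240.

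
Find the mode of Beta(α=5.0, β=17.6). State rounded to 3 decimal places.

0.194

The density x^(α−1)(1−x)^(β−1) is maximised at (α−1)/(α+β−2) = 4.0/20.6 = 0.194.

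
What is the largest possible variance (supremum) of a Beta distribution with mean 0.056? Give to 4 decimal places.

0.0529

For fixed mean μ the Beta variance is μ(1−μ)/(α+β+1), increasing as α+β decreases.
Its least upper bound (not attained) is μ(1−μ) = 0.056·0.944 = 0.0529.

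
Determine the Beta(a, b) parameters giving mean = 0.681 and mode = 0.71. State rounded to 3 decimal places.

With s = a+b: μ = a/s and mode = (a−1)/(s−2). Eliminating a = μs,
μs − 1 = m(s−2) ⇒ s(μ−m) = 1−2m ⇒ s = -0.42/-0.029 = 14.4828.
So a = μs = 9.863, b = (1−μ)s = 4.620.

a = 9.863, b = 4.620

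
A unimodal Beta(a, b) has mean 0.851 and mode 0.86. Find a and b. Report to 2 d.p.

a = 68.08, b = 11.92

Let s = a+b. Mean gives a = μs = 0.851s; mode gives (a−1)/(s−2) = 0.86.
Substituting: 0.851s − 1 = 0.86(s−2) = 0.86s − 1.72, so -0.009s = -0.72 and s = 80.0000.
Then a = 0.851×80.0000 = 68.08 and b = s−a = 11.92.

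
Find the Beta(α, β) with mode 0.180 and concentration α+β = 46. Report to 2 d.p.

Mode = (α−1)/(κ−2) with κ = α+β, so α−1 = 0.180·44 = 7.92.
α = 8.92; β = κ − α = 37.08.

α = 8.92, β = 37.08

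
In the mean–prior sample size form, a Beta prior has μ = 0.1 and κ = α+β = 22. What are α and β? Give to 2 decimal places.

α = 2.20, β = 19.80

α = μκ = 0.1×22 = 2.20 and β = (1−μ)κ = 0.9×22 = 19.80.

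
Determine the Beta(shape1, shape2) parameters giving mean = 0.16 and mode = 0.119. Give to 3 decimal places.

With s = shape1+shape2: μ = shape1/s and mode = (shape1−1)/(s−2). Eliminating shape1 = μs,
μs − 1 = m(s−2) ⇒ s(μ−m) = 1−2m ⇒ s = 0.762/0.041 = 18.5854.
So shape1 = μs = 2.974, shape2 = (1−μ)s = 15.612.

shape1 = 2.974, shape2 = 15.612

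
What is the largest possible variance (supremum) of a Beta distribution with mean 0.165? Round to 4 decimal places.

Var = μ(1−μ)/(α+β+1), which approaches μ(1−μ) as α+β → 0.
So the supremum is μ(1−μ) = 0.165×0.835 = 0.1378.

0.1378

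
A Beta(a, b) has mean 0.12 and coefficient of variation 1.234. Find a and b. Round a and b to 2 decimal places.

a = 0.46, b = 3.36

Var = (CV·μ)² = (1.234×0.12)² = 0.021928.
a+b = μ(1−μ)/Var − 1 = 0.1056/0.021928 − 1 = 3.8158.
Thus a = 0.12·3.8158 = 0.46 and b = 0.88·3.8158 = 3.36.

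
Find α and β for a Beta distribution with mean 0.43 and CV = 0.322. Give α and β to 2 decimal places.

α = 5.07, β = 6.72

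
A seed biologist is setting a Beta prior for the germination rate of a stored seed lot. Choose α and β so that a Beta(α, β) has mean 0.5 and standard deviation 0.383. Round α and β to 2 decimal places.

α = 0.35, β = 0.35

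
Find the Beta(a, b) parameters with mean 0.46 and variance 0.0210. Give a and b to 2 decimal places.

Write ν = a+b; then a = μν and Var = μ(1−μ)/(ν+1).
ν = μ(1−μ)/Var − 1 = 0.2484/0.0210 − 1 = 10.8286.
a = 0.46·10.8286 = 4.98, b = 0.54·10.8286 = 5.85.

a = 4.98, b = 5.85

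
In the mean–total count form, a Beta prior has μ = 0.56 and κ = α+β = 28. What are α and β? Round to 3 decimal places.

α = 15.680, β = 12.320

Split κ in proportion μ : (1−μ): α = 0.56·28 = 15.680, β = 28 − 15.680 = 12.320.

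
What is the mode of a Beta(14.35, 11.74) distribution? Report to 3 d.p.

The density x^(α−1)(1−x)^(β−1) is maximised at (α−1)/(α+β−2) = 13.35/24.09 = 0.554.

0.554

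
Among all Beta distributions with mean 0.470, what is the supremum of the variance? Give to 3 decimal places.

For fixed mean μ the Beta variance is μ(1−μ)/(α+β+1), increasing as α+β decreases.
Its least upper bound (not attained) is μ(1−μ) = 0.470·0.530 = 0.249.

0.249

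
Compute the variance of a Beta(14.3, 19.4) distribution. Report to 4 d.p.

0.0070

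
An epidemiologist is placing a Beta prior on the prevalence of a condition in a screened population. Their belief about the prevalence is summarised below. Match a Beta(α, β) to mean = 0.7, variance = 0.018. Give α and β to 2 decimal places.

α = 7.47, β = 3.20

Let s = α+β. The Beta variance is μ(1−μ)/(s+1).
So s+1 = μ(1−μ)/σ² = (0.7×0.3)/0.018 = 0.21/0.018 = 11.6667, giving s = 10.6667.
Then α = μs = 0.7×10.6667 = 7.47 and β = (1−μ)s = 0.3×10.6667 = 3.20.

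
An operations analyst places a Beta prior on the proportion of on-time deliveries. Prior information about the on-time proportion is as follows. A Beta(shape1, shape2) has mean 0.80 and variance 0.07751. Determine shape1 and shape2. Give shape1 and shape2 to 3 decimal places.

shape1 = 0.851, shape2 = 0.213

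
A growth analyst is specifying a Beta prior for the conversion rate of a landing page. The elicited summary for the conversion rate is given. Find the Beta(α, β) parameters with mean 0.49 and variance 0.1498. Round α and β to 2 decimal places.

Write ν = α+β; then α = μν and Var = μ(1−μ)/(ν+1).
ν = μ(1−μ)/Var − 1 = 0.2499/0.1498 − 1 = 0.6682.
α = 0.49·0.6682 = 0.33, β = 0.51·0.6682 = 0.34.

α = 0.33, β = 0.34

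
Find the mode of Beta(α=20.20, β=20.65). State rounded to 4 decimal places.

0.4942

The density x^(α−1)(1−x)^(β−1) is maximised at (α−1)/(α+β−2) = 19.20/38.85 = 0.4942.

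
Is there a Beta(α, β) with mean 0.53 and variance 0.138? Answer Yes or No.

Yes

The Beta variance bound is σ² < μ(1−μ).
Here μ(1−μ) = 0.53×0.47 = 0.2491, and 0.138 < 0.2491.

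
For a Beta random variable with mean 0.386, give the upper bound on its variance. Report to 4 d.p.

0.2370

Var = μ(1−μ)/(α+β+1), which approaches μ(1−μ) as α+β → 0.
So the supremum is μ(1−μ) = 0.386×0.614 = 0.2370.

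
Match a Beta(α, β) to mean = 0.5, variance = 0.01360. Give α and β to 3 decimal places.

By moment matching, α+β = μ(1−μ)/σ² − 1 = (0.5·0.5)/0.01360 − 1 = 18.3824 − 1 = 17.3824.
Since α/(α+β) = μ, α = 0.5·17.3824 = 8.691 and β = 0.5·17.3824 = 8.691.

α = 8.691, β = 8.691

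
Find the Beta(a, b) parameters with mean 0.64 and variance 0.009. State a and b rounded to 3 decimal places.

By moment matching, a+b = μ(1−μ)/σ² − 1 = (0.64·0.36)/0.009 − 1 = 25.6000 − 1 = 24.6000.
Since a/(a+b) = μ, a = 0.64·24.6000 = 15.744 and b = 0.36·24.6000 = 8.856.

a = 15.744, b = 8.856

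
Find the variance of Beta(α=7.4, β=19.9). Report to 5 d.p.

Var = αβ/[(α+β)²(α+β+1)] = (7.4×19.9)/(27.3²×28.3) = 147.26/21091.707 = 0.00698.

0.00698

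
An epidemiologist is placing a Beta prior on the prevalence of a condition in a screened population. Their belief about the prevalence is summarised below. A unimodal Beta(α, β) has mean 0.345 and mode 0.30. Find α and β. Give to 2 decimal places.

Let s = α+β. Mean gives α = μs = 0.345s; mode gives (α−1)/(s−2) = 0.30.
Substituting: 0.345s − 1 = 0.30(s−2) = 0.30s − 0.60, so 0.045s = 0.40 and s = 8.8889.
Then α = 0.345×8.8889 = 3.07 and β = s−α = 5.82.

α = 3.07, β = 5.82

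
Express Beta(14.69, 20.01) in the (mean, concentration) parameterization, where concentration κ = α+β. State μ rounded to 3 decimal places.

κ = α+β = 14.69+20.01 = 34.70; μ = α/κ = 14.69/34.70 = 0.423.

μ = 0.423, κ = 34.70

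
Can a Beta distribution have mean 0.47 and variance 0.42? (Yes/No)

No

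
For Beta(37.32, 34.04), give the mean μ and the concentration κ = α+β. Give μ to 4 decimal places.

κ = α+β = 37.32+34.04 = 71.36; μ = α/κ = 37.32/71.36 = 0.5230.

μ = 0.5230, κ = 71.36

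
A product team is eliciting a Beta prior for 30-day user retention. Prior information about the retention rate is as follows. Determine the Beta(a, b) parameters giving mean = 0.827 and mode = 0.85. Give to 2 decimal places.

a = 25.17, b = 5.27

With s = a+b: μ = a/s and mode = (a−1)/(s−2). Eliminating a = μs,
μs − 1 = m(s−2) ⇒ s(μ−m) = 1−2m ⇒ s = -0.70/-0.023 = 30.4348.
So a = μs = 25.17, b = (1−μ)s = 5.27.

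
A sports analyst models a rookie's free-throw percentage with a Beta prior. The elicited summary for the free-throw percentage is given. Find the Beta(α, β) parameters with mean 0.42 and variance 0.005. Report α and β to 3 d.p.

Let s = α+β. The Beta variance is μ(1−μ)/(s+1).
So s+1 = μ(1−μ)/σ² = (0.42×0.58)/0.005 = 0.2436/0.005 = 48.7200, giving s = 47.7200.
Then α = μs = 0.42×47.7200 = 20.042 and β = (1−μ)s = 0.58×47.7200 = 27.678.

α = 20.042, β = 27.678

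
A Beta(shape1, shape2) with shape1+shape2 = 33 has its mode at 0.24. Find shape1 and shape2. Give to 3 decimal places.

For shape1,shape2>1 the mode is (shape1−1)/(shape1+shape2−2), so shape1 = mode·(κ−2)+1 = 0.24×31+1 = 8.440.
And shape2 = (1−mode)·(κ−2)+1 = 0.76×31+1 = 24.560.

shape1 = 8.440, shape2 = 24.560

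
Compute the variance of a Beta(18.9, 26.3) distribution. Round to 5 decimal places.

0.00527

α+β = 45.2 and αβ = 497.07, so Var = αβ/[(α+β)²(α+β+1)] = 497.07/94388.448 = 0.00527.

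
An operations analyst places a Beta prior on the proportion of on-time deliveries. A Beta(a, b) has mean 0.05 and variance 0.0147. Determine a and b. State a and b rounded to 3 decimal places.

a = 0.112, b = 2.120

By moment matching, a+b = μ(1−μ)/σ² − 1 = (0.05·0.95)/0.0147 − 1 = 3.2313 − 1 = 2.2313.
Since a/(a+b) = μ, a = 0.05·2.2313 = 0.112 and b = 0.95·2.2313 = 2.120.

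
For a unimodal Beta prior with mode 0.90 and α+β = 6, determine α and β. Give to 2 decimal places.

Mode = (α−1)/(κ−2) with κ = α+β, so α−1 = 0.90·4 = 3.60.
α = 4.60; β = κ − α = 1.40.

α = 4.60, β = 1.40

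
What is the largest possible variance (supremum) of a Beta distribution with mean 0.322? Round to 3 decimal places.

For fixed mean μ the Beta variance is μ(1−μ)/(α+β+1), increasing as α+β decreases.
Its least upper bound (not attained) is μ(1−μ) = 0.322·0.678 = 0.218.

0.218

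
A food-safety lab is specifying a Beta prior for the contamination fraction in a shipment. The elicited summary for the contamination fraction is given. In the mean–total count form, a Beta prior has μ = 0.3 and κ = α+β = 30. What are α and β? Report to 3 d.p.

α = μκ = 0.3×30 = 9.000 and β = (1−μ)κ = 0.7×30 = 21.000.

α = 9.000, β = 21.000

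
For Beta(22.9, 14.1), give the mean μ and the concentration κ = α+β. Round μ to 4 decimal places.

μ = 0.6189, κ = 37.0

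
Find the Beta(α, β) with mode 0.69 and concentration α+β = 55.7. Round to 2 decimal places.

α = 38.05, β = 17.65

For α,β>1 the mode is (α−1)/(α+β−2), so α = mode·(κ−2)+1 = 0.69×53.7+1 = 38.05.
And β = (1−mode)·(κ−2)+1 = 0.31×53.7+1 = 17.65.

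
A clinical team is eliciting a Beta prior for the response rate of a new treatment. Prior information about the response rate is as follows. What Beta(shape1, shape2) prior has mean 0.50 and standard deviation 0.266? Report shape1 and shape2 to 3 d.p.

shape1 = 1.267, shape2 = 1.267

σ² = 0.266² = 0.070756.
With s = shape1+shape2, Var = μ(1−μ)/(s+1), so s+1 = (0.50×0.50)/0.070756 = 3.5333 and s = 2.5333.
shape1 = μs = 1.267, shape2 = (1−μ)s = 1.267.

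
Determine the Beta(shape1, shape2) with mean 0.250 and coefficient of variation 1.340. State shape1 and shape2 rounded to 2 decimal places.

shape1 = 0.17, shape2 = 0.50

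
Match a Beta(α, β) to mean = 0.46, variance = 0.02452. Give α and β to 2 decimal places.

Write ν = α+β; then α = μν and Var = μ(1−μ)/(ν+1).
ν = μ(1−μ)/Var − 1 = 0.2484/0.02452 − 1 = 9.1305.
α = 0.46·9.1305 = 4.20, β = 0.54·9.1305 = 4.93.

α = 4.20, β = 4.93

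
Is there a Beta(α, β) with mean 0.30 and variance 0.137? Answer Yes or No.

Yes

For any Beta, Var(X) < E[X]·(1−E[X]).
Here μ(1−μ) = 0.30×0.70 = 0.2100, and 0.137 < 0.2100.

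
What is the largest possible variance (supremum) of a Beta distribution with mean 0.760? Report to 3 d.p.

0.182

For fixed mean μ the Beta variance is μ(1−μ)/(α+β+1), increasing as α+β decreases.
Its least upper bound (not attained) is μ(1−μ) = 0.760·0.240 = 0.182.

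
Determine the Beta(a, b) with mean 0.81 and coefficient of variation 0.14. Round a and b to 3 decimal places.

σ = CV·μ = 0.14×0.81 = 0.11340, so σ² = 0.012860.
s+1 = μ(1−μ)/σ² = 0.1539/0.012860 = 11.9678, so s = a+b = 10.9678.
a = μs = 8.884, b = (1−μ)s = 2.084.

a = 8.884, b = 2.084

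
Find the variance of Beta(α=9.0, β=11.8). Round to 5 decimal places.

0.01126

Var = αβ/[(α+β)²(α+β+1)] = (9.0×11.8)/(20.8²×21.8) = 106.20/9431.552 = 0.01126.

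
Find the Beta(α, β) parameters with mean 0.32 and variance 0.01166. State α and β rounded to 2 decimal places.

α = 5.65, β = 12.01

Write ν = α+β; then α = μν and Var = μ(1−μ)/(ν+1).
ν = μ(1−μ)/Var − 1 = 0.2176/0.01166 − 1 = 17.6621.
α = 0.32·17.6621 = 5.65, β = 0.68·17.6621 = 12.01.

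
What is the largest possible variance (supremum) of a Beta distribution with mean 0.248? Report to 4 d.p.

0.1865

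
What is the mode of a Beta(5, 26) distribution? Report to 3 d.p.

0.138

The density x^(α−1)(1−x)^(β−1) is maximised at (α−1)/(α+β−2) = 4/29 = 0.138.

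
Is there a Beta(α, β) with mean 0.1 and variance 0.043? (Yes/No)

Yes

For any Beta, Var(X) < E[X]·(1−E[X]).
Here μ(1−μ) = 0.1×0.9 = 0.09, and 0.043 < 0.09.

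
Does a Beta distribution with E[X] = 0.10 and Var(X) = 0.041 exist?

The Beta variance bound is σ² < μ(1−μ).
Here μ(1−μ) = 0.10×0.90 = 0.0900, and 0.041 < 0.0900.

Yes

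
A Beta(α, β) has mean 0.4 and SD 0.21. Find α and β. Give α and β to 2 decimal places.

α = 1.78, β = 2.67

First σ² = 0.0441. Setting α = μn, β = (1−μ)n with n = α+β,
μ(1−μ)/(n+1) = 0.0441 ⇒ n+1 = 0.24/0.0441 = 5.4422 ⇒ n = 4.4422.
Hence α = 0.4×4.4422 = 1.78, β = 0.6×4.4422 = 2.67.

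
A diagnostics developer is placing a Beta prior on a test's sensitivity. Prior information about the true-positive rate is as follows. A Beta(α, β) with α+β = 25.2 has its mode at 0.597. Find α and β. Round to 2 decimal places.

Since the density peak of Beta(α,β) is at (α−1)/(α+β−2),
α = 1 + 0.597(25.2−2) = 14.85 and β = 25.2 − 14.85 = 10.35.

α = 14.85, β = 10.35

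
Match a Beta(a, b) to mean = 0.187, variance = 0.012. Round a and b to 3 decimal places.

a = 2.182, b = 9.487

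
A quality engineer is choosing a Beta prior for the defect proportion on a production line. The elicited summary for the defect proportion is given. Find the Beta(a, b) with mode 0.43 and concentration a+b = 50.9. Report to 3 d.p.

a = 22.027, b = 28.873

Since the density peak of Beta(a,b) is at (a−1)/(a+b−2),
a = 1 + 0.43(50.9−2) = 22.027 and b = 50.9 − 22.027 = 28.873.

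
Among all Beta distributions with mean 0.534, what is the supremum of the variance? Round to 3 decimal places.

0.249

Var = μ(1−μ)/(α+β+1), which approaches μ(1−μ) as α+β → 0.
So the supremum is μ(1−μ) = 0.534×0.466 = 0.249.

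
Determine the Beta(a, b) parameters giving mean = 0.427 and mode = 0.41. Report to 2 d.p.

Let s = a+b. Mean gives a = μs = 0.427s; mode gives (a−1)/(s−2) = 0.41.
Substituting: 0.427s − 1 = 0.41(s−2) = 0.41s − 0.82, so 0.017s = 0.18 and s = 10.5882.
Then a = 0.427×10.5882 = 4.52 and b = s−a = 6.07.

a = 4.52, b = 6.07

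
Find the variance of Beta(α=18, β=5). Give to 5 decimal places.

α+β = 23 and αβ = 90, so Var = αβ/[(α+β)²(α+β+1)] = 90/12696 = 0.00709.

0.00709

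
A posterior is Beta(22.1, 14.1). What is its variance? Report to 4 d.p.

Var = αβ/[(α+β)²(α+β+1)] = (22.1×14.1)/(36.2²×37.2) = 311.61/48748.368 = 0.0064.

0.0064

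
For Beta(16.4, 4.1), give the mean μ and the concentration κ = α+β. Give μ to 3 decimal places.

κ = α+β = 16.4+4.1 = 20.5; μ = α/κ = 16.4/20.5 = 0.800.

μ = 0.800, κ = 20.5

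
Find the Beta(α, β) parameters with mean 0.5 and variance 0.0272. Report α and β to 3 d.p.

α = 4.096, β = 4.096

Let s = α+β. The Beta variance is μ(1−μ)/(s+1).
So s+1 = μ(1−μ)/σ² = (0.5×0.5)/0.0272 = 0.25/0.0272 = 9.1912, giving s = 8.1912.
Then α = μs = 0.5×8.1912 = 4.096 and β = (1−μ)s = 0.5×8.1912 = 4.096.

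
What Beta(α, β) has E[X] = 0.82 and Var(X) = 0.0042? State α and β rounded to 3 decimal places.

Let s = α+β. The Beta variance is μ(1−μ)/(s+1).
So s+1 = μ(1−μ)/σ² = (0.82×0.18)/0.0042 = 0.1476/0.0042 = 35.1429, giving s = 34.1429.
Then α = μs = 0.82×34.1429 = 27.997 and β = (1−μ)s = 0.18×34.1429 = 6.146.

α = 27.997, β = 6.146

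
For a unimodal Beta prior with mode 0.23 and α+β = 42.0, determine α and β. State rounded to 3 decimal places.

For α,β>1 the mode is (α−1)/(α+β−2), so α = mode·(κ−2)+1 = 0.23×40.0+1 = 10.200.
And β = (1−mode)·(κ−2)+1 = 0.77×40.0+1 = 31.800.

α = 10.200, β = 31.800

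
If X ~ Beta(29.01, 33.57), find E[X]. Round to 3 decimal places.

0.464

E[X] = α/(α+β) = 29.01/62.58 = 0.464.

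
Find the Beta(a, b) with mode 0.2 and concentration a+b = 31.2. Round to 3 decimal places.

Since the density peak of Beta(a,b) is at (a−1)/(a+b−2),
a = 1 + 0.2(31.2−2) = 6.840 and b = 31.2 − 6.840 = 24.360.

a = 6.840, b = 24.360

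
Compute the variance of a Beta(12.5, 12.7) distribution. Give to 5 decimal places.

Var = αβ/[(α+β)²(α+β+1)] = (12.5×12.7)/(25.2²×26.2) = 158.75/16638.048 = 0.00954.

0.00954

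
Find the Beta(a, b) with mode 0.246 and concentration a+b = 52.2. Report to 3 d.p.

For a,b>1 the mode is (a−1)/(a+b−2), so a = mode·(κ−2)+1 = 0.246×50.2+1 = 13.349.
And b = (1−mode)·(κ−2)+1 = 0.754×50.2+1 = 38.851.

a = 13.349, b = 38.851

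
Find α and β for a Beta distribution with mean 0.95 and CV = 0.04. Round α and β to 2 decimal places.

α = 30.30, β = 1.59

σ = CV·μ = 0.04×0.95 = 0.03800, so σ² = 0.001444.
s+1 = μ(1−μ)/σ² = 0.0475/0.001444 = 32.8947, so s = α+β = 31.8947.
α = μs = 30.30, β = (1−μ)s = 1.59.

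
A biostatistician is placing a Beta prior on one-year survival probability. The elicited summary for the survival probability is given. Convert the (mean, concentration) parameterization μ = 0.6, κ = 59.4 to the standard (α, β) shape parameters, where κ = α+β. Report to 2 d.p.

α = 35.64, β = 23.76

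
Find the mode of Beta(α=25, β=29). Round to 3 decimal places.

0.462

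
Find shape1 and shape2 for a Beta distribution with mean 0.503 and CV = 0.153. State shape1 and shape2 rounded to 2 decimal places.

σ = CV·μ = 0.153×0.503 = 0.07696, so σ² = 0.005923.
s+1 = μ(1−μ)/σ² = 0.249991/0.005923 = 42.2090, so s = shape1+shape2 = 41.2090.
shape1 = μs = 20.73, shape2 = (1−μ)s = 20.48.

shape1 = 20.73, shape2 = 20.48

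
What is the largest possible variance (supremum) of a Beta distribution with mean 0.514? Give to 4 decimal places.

For fixed mean μ the Beta variance is μ(1−μ)/(α+β+1), increasing as α+β decreases.
Its least upper bound (not attained) is μ(1−μ) = 0.514·0.486 = 0.2498.

0.2498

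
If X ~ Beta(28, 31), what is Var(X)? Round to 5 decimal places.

0.00416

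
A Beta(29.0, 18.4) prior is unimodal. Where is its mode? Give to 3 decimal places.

The density x^(α−1)(1−x)^(β−1) is maximised at (α−1)/(α+β−2) = 28.0/45.4 = 0.617.

0.617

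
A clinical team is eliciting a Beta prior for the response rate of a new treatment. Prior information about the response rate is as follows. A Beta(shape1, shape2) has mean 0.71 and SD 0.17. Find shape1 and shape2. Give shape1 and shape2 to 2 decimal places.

First σ² = 0.0289. Setting shape1 = μn, shape2 = (1−μ)n with n = shape1+shape2,
μ(1−μ)/(n+1) = 0.0289 ⇒ n+1 = 0.2059/0.0289 = 7.1246 ⇒ n = 6.1246.
Hence shape1 = 0.71×6.1246 = 4.35, shape2 = 0.29×6.1246 = 1.78.

shape1 = 4.35, shape2 = 1.78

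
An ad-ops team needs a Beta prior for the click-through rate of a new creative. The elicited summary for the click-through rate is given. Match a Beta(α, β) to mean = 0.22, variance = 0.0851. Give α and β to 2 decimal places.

Write ν = α+β; then α = μν and Var = μ(1−μ)/(ν+1).
ν = μ(1−μ)/Var − 1 = 0.1716/0.0851 − 1 = 1.0165.
α = 0.22·1.0165 = 0.22, β = 0.78·1.0165 = 0.79.

α = 0.22, β = 0.79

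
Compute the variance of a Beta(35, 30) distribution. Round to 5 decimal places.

Var = αβ/[(α+β)²(α+β+1)] = (35×30)/(65²×66) = 1050/278850 = 0.00377.

0.00377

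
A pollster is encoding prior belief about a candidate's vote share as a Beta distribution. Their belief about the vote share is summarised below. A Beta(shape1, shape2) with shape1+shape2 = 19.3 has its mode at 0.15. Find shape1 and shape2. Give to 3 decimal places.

For shape1,shape2>1 the mode is (shape1−1)/(shape1+shape2−2), so shape1 = mode·(κ−2)+1 = 0.15×17.3+1 = 3.595.
And shape2 = (1−mode)·(κ−2)+1 = 0.85×17.3+1 = 15.705.

shape1 = 3.595, shape2 = 15.705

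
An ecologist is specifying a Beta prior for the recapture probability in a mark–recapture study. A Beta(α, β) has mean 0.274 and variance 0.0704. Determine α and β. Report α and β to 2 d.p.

Let s = α+β. The Beta variance is μ(1−μ)/(s+1).
So s+1 = μ(1−μ)/σ² = (0.274×0.726)/0.0704 = 0.198924/0.0704 = 2.8256, giving s = 1.8256.
Then α = μs = 0.274×1.8256 = 0.50 and β = (1−μ)s = 0.726×1.8256 = 1.33.

α = 0.50, β = 1.33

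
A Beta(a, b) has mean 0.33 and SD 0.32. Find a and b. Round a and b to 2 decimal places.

a = 0.38, b = 0.78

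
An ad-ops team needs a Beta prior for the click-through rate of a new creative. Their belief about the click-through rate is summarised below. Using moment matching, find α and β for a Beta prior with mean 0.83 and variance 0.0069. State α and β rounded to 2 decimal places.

α = 16.14, β = 3.31

Let s = α+β. The Beta variance is μ(1−μ)/(s+1).
So s+1 = μ(1−μ)/σ² = (0.83×0.17)/0.0069 = 0.1411/0.0069 = 20.4493, giving s = 19.4493.
Then α = μs = 0.83×19.4493 = 16.14 and β = (1−μ)s = 0.17×19.4493 = 3.31.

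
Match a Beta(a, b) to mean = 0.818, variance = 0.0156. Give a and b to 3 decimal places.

Write ν = a+b; then a = μν and Var = μ(1−μ)/(ν+1).
ν = μ(1−μ)/Var − 1 = 0.148876/0.0156 − 1 = 8.5433.
a = 0.818·8.5433 = 6.988, b = 0.182·8.5433 = 1.555.

a = 6.988, b = 1.555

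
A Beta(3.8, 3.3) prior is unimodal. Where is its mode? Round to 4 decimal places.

0.5490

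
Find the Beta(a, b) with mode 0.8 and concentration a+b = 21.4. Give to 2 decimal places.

For a,b>1 the mode is (a−1)/(a+b−2), so a = mode·(κ−2)+1 = 0.8×19.4+1 = 16.52.
And b = (1−mode)·(κ−2)+1 = 0.2×19.4+1 = 4.88.

a = 16.52, b = 4.88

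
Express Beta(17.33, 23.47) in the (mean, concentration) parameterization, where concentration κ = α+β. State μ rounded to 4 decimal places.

κ = α+β = 17.33+23.47 = 40.80; μ = α/κ = 17.33/40.80 = 0.4248.

μ = 0.4248, κ = 40.80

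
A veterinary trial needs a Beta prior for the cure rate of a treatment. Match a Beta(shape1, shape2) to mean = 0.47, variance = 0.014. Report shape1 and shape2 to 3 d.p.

shape1 = 7.893, shape2 = 8.900

Let s = shape1+shape2. The Beta variance is μ(1−μ)/(s+1).
So s+1 = μ(1−μ)/σ² = (0.47×0.53)/0.014 = 0.2491/0.014 = 17.7929, giving s = 16.7929.
Then shape1 = μs = 0.47×16.7929 = 7.893 and shape2 = (1−μ)s = 0.53×16.7929 = 8.900.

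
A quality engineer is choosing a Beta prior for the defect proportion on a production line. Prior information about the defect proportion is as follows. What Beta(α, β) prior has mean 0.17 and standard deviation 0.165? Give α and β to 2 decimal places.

α = 0.71, β = 3.47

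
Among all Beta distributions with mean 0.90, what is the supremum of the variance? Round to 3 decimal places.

0.090

For fixed mean μ the Beta variance is μ(1−μ)/(α+β+1), increasing as α+β decreases.
Its least upper bound (not attained) is μ(1−μ) = 0.90·0.10 = 0.090.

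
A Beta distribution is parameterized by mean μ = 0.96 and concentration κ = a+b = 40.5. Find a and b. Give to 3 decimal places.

Split κ in proportion μ : (1−μ): a = 0.96·40.5 = 38.880, b = 40.5 − 38.880 = 1.620.

a = 38.880, b = 1.620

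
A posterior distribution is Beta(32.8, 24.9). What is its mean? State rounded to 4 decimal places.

The Beta mean is α/(α+β) = 32.8/(32.8+24.9) = 0.5685.

0.5685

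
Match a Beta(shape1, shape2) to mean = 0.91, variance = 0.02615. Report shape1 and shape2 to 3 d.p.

By moment matching, shape1+shape2 = μ(1−μ)/σ² − 1 = (0.91·0.09)/0.02615 − 1 = 3.1319 − 1 = 2.1319.
Since shape1/(shape1+shape2) = μ, shape1 = 0.91·2.1319 = 1.940 and shape2 = 0.09·2.1319 = 0.192.

shape1 = 1.940, shape2 = 0.192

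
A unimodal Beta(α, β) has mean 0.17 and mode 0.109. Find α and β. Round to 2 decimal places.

With s = α+β: μ = α/s and mode = (α−1)/(s−2). Eliminating α = μs,
μs − 1 = m(s−2) ⇒ s(μ−m) = 1−2m ⇒ s = 0.782/0.061 = 12.8197.
So α = μs = 2.18, β = (1−μ)s = 10.64.

α = 2.18, β = 10.64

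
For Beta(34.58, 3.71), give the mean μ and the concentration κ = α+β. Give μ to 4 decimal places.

κ = α+β = 34.58+3.71 = 38.29; μ = α/κ = 34.58/38.29 = 0.9031.

μ = 0.9031, κ = 38.29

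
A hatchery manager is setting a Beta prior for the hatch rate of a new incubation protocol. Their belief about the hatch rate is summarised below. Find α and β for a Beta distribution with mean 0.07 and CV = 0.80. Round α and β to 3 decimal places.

α = 1.383, β = 18.376

Var = (CV·μ)² = (0.80×0.07)² = 0.003136.
α+β = μ(1−μ)/Var − 1 = 0.0651/0.003136 − 1 = 19.7589.
Thus α = 0.07·19.7589 = 1.383 and β = 0.93·19.7589 = 18.376.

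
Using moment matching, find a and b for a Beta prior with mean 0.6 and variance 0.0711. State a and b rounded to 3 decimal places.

a = 1.425, b = 0.950

By moment matching, a+b = μ(1−μ)/σ² − 1 = (0.6·0.4)/0.0711 − 1 = 3.3755 − 1 = 2.3755.
Since a/(a+b) = μ, a = 0.6·2.3755 = 1.425 and b = 0.4·2.3755 = 0.950.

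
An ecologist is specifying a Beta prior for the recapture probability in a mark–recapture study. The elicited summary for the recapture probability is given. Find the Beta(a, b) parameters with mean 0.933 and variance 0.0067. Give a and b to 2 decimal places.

By moment matching, a+b = μ(1−μ)/σ² − 1 = (0.933·0.067)/0.0067 − 1 = 9.3300 − 1 = 8.3300.
Since a/(a+b) = μ, a = 0.933·8.3300 = 7.77 and b = 0.067·8.3300 = 0.56.

a = 7.77, b = 0.56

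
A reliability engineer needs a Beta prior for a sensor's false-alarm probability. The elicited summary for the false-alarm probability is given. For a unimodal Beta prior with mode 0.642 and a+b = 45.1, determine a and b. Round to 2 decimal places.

Since the density peak of Beta(a,b) is at (a−1)/(a+b−2),
a = 1 + 0.642(45.1−2) = 28.67 and b = 45.1 − 28.67 = 16.43.

a = 28.67, b = 16.43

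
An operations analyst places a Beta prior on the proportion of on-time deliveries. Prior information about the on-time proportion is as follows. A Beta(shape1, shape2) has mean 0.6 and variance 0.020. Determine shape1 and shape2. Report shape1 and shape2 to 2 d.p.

shape1 = 6.60, shape2 = 4.40

By moment matching, shape1+shape2 = μ(1−μ)/σ² − 1 = (0.6·0.4)/0.020 − 1 = 12.0000 − 1 = 11.0000.
Since shape1/(shape1+shape2) = μ, shape1 = 0.6·11.0000 = 6.60 and shape2 = 0.4·11.0000 = 4.40.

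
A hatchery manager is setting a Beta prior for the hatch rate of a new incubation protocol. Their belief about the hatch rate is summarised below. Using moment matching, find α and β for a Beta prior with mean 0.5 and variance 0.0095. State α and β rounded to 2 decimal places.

α = 12.66, β = 12.66

Let s = α+β. The Beta variance is μ(1−μ)/(s+1).
So s+1 = μ(1−μ)/σ² = (0.5×0.5)/0.0095 = 0.25/0.0095 = 26.3158, giving s = 25.3158.
Then α = μs = 0.5×25.3158 = 12.66 and β = (1−μ)s = 0.5×25.3158 = 12.66.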